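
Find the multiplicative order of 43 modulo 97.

The order of 43 must divide φ(97) = 97 − 1 = 96 = 2^5 · 3.
Divisors of 96: 1, 2, 3, 4, 6, 8, 12, 16, 24, 32, 48, 96.
Compute 43^d (mod 97) for the divisors d until we hit 1:
43^1 ≡ 43
43^2 ≡ 6
43^3 ≡ 64
43^4 ≡ 36
43^6 ≡ 22
43^8 ≡ 35
43^12 ≡ 96
43^16 ≡ 61
43^24 ≡ 1
Hence ord(43) = 24.

24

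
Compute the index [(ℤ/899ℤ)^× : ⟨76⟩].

2

The order of 76 must divide φ(899) = φ(29·31) = (29−1)·(31−1) = 28·30 = 840 = 2^3 · 3 · 5 · 7.
Divisors of 840: 1, 2, 3, 4, 5, 6, 7, 8, 10, 12, 14, 15, 20, 21, 24, 28, 30, 35, 40, 42, 56, 60, 70, 84, 105, 120, 140, 168, 210, 280, 420, 840.
Evaluate successive powers at the divisors of 840:
76^1 ≡ 76
76^2 ≡ 382
76^3 ≡ 264
76^4 ≡ 286
76^5 ≡ 160
76^6 ≡ 473
76^7 ≡ 887
76^8 ≡ 886
76^10 ≡ 428
76^12 ≡ 777
76^14 ≡ 144
76^15 ≡ 156
76^20 ≡ 687
76^21 ≡ 70
76^24 ≡ 500
76^28 ≡ 59
76^30 ≡ 63
76^35 ≡ 191
76^40 ≡ 893
76^42 ≡ 405
76^56 ≡ 784
76^60 ≡ 373
76^70 ≡ 521
76^84 ≡ 407
76^105 ≡ 621
76^120 ≡ 683
76^140 ≡ 842
76^168 ≡ 233
76^210 ≡ 869
76^280 ≡ 552
76^420 ≡ 1
Thus |⟨76⟩| = ord(76) = 420.
The index is φ(899) / ord(76) = 840 / 420 = 2.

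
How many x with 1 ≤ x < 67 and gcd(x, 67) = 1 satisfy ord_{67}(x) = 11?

φ(67) = 67 − 1 = 66 = 2 · 3 · 11.
In a cyclic group of order 66, there are φ(d) elements of order d for each divisor d of 66, and zero for non-divisors.
11 | 66, and φ(11) = 11 − 1 = 10.

10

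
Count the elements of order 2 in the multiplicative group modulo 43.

φ(43) = 43 − 1 = 42 = 2 · 3 · 7.
(Z/43Z)^× is cyclic (|G| = 42); a cyclic group of order m has exactly φ(d) elements of each order d | m, and none otherwise.
2 | 42, and φ(2) = 2 − 1 = 1.

1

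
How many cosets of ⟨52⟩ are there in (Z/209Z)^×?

ord(52) | φ(209) = φ(11·19) = (11−1)·(19−1) = 10·18 = 180 = 2^2 · 3^2 · 5.
Divisors of 180: 1, 2, 3, 4, 5, 6, 9, 10, 12, 15, 18, 20, 30, 36, 45, 60, 90, 180.
Check 52^d mod 209 for each divisor in increasing order:
52^1 ≡ 52 (mod 209)
52^2 ≡ 196 (mod 209)
52^3 ≡ 160 (mod 209)
52^4 ≡ 169 (mod 209)
52^5 ≡ 10 (mod 209)
52^6 ≡ 102 (mod 209)
52^9 ≡ 18 (mod 209)
52^10 ≡ 100 (mod 209)
52^12 ≡ 163 (mod 209)
52^15 ≡ 164 (mod 209)
52^18 ≡ 115 (mod 209)
52^20 ≡ 177 (mod 209)
52^30 ≡ 144 (mod 209)
52^36 ≡ 58 (mod 209)
52^45 ≡ 208 (mod 209)
52^60 ≡ 45 (mod 209)
52^90 ≡ 1 (mod 209) ✓
Thus |⟨52⟩| = ord(52) = 90.
Index = |(Z/209Z)^×| / |⟨52⟩| = 180 / 90 = 2.

2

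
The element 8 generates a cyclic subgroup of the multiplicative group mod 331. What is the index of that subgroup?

Since 8 ∈ (Z/331Z)^×, its order divides φ(331) = 331 − 1 = 330 = 2 · 3 · 5 · 11.
Divisors of 330: 1, 2, 3, 5, 6, 10, 11, 15, 22, 30, 33, 55, 66, 110, 165, 330.
Check 8^d mod 331 for each divisor in increasing order:
8^1 ≡ 8
8^2 ≡ 64
8^3 ≡ 181
8^5 ≡ 330
8^6 ≡ 323
8^10 ≡ 1
Thus |⟨8⟩| = ord(8) = 10.
Index = |(Z/331Z)^×| / |⟨8⟩| = 330 / 10 = 33.

33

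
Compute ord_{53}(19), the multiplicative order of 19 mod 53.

52

The order of 19 must divide φ(53) = 53 − 1 = 52 = 2^2 · 13.
Divisors of 52: 1, 2, 4, 13, 26, 52.
Evaluate successive powers at the divisors of 52:
19^1 ≡ 19
19^2 ≡ 43
19^4 ≡ 47
19^13 ≡ 30
19^26 ≡ 52
19^52 ≡ 1
So ord_53(19) = 52.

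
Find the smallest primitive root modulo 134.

7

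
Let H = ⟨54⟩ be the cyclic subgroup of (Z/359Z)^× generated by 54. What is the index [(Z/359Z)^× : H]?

2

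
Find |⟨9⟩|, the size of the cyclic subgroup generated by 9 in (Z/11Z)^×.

5

The order of 9 must divide φ(11) = 11 − 1 = 10 = 2 · 5.
Divisors of 10: 1, 2, 5, 10.
Check 9^d mod 11 for each divisor in increasing order:
9^1 ≡ 9
9^2 ≡ 4
9^5 ≡ 1
So ord_11(9) = 5.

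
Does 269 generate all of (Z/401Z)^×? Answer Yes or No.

Yes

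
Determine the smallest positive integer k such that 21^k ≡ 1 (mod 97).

96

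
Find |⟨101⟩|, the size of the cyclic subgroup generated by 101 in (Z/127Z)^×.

126

Since 101 ∈ (Z/127Z)^×, its order divides φ(127) = 127 − 1 = 126 = 2 · 3^2 · 7.
Divisors of 126: 1, 2, 3, 6, 7, 9, 14, 18, 21, 42, 63, 126.
Compute 101^d (mod 127) for the divisors d until we hit 1:
101^1 ≡ 101 (mod 127)
101^2 ≡ 41 (mod 127)
101^3 ≡ 77 (mod 127)
101^6 ≡ 87 (mod 127)
101^7 ≡ 24 (mod 127)
101^9 ≡ 95 (mod 127)
101^14 ≡ 68 (mod 127)
101^18 ≡ 8 (mod 127)
101^21 ≡ 108 (mod 127)
101^42 ≡ 107 (mod 127)
101^63 ≡ 126 (mod 127)
101^126 ≡ 1 (mod 127) ✓
So ord_127(101) = 126.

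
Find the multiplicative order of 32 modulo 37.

ord(32) | φ(37) = 37 − 1 = 36 = 2^2 · 3^2.
Divisors of 36: 1, 2, 3, 4, 6, 9, 12, 18, 36.
Check 32^d mod 37 for each divisor in increasing order:
32^1 ≡ 32 (mod 37)
32^2 ≡ 25 (mod 37)
32^3 ≡ 23 (mod 37)
32^4 ≡ 33 (mod 37)
32^6 ≡ 11 (mod 37)
32^9 ≡ 31 (mod 37)
32^12 ≡ 10 (mod 37)
32^18 ≡ 36 (mod 37)
32^36 ≡ 1 (mod 37) ✓
So ord_37(32) = 36.

36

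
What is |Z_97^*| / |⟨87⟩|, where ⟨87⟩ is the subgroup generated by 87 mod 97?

1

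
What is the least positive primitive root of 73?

5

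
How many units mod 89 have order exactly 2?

1

φ(89) = 89 − 1 = 88 = 2^3 · 11.
In a cyclic group of order 88, there are φ(d) elements of order d for each divisor d of 88, and zero for non-divisors.
2 | 88, and φ(2) = 2 − 1 = 1.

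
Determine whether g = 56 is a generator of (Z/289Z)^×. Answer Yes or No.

Yes

φ(289) = φ(17^2) = 17·(17−1) = 272 = 2^4 · 17.
Test 56^(272/q) mod 289 for each prime factor q of 272:
56^136 ≡ 288 (mod 289)  [q = 2: ≢ 1 ✓]
56^16 ≡ 137 (mod 289)  [q = 17: ≢ 1 ✓]
All checks pass, so 56 has order 272 and is a primitive root modulo 289.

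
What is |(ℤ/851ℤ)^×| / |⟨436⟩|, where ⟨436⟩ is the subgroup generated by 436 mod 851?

66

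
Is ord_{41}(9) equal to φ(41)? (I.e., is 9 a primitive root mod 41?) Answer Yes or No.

φ(41) = 41 − 1 = 40 = 2^3 · 5.
It suffices to check that the order of 9 is not a proper divisor of 40: compute 9^(40/q) for q ∈ {2, 5}.
9^20 ≡ 1 (mod 41)  [q = 2: ≡ 1 ✗]
9^8 ≡ 1 (mod 41)  [q = 5: ≡ 1 ✗]
The check at q = 2 fails, so 9 generates a proper subgroup.

No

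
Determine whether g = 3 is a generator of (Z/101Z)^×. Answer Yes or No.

φ(101) = 101 − 1 = 100 = 2^2 · 5^2.
It suffices to check that the order of 3 is not a proper divisor of 100: compute 3^(100/q) for q ∈ {2, 5}.
3^50 ≡ 100 (mod 101)  [q = 2: ≢ 1 ✓]
3^20 ≡ 84 (mod 101)  [q = 5: ≢ 1 ✓]
None equal 1, so ord_101(3) = 100: 3 is a primitive root.

Yes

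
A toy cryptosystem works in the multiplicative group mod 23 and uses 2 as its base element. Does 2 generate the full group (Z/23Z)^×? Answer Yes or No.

No

φ(23) = 23 − 1 = 22 = 2 · 11.
An element g generates (Z/23Z)^× iff g^(22/q) ≢ 1 (mod 23) for each prime q ∈ {2, 11}.
2^11 ≡ 1 (mod 23)  [q = 2: ≡ 1 ✗]
2^2 ≡ 4 (mod 23)  [q = 11: ≢ 1 ✓]
2^11 ≡ 1 shows ord(2) | 11, strictly less than φ(23); not a primitive root.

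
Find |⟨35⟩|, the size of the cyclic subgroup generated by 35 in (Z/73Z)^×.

36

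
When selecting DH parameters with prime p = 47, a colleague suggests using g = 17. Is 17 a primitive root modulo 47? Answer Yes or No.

φ(47) = 47 − 1 = 46 = 2 · 23.
An element g generates (Z/47Z)^× iff g^(46/q) ≢ 1 (mod 47) for each prime q ∈ {2, 23}.
17^23 ≡ 1 (mod 47)  [q = 2: ≡ 1 ✗]
17^2 ≡ 7 (mod 47)  [q = 23: ≢ 1 ✓]
The check at q = 2 fails, so 17 generates a proper subgroup.

No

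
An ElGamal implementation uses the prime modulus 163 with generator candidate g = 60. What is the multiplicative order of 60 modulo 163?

Since 60 ∈ (Z/163Z)^×, its order divides φ(163) = 163 − 1 = 162 = 2 · 3^4.
Divisors of 162: 1, 2, 3, 6, 9, 18, 27, 54, 81, 162.
Check 60^d mod 163 for each divisor in increasing order:
60^1 ≡ 60 (mod 163)
60^2 ≡ 14 (mod 163)
60^3 ≡ 25 (mod 163)
60^6 ≡ 136 (mod 163)
60^9 ≡ 140 (mod 163)
60^18 ≡ 40 (mod 163)
60^27 ≡ 58 (mod 163)
60^54 ≡ 104 (mod 163)
60^81 ≡ 1 (mod 163) ✓
The smallest such exponent is 81, so the order of 60 is 81.

81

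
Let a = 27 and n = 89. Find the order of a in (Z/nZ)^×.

88

Since 27 ∈ (Z/89Z)^×, its order divides φ(89) = 89 − 1 = 88 = 2^3 · 11.
Divisors of 88: 1, 2, 4, 8, 11, 22, 44, 88.
Check 27^d mod 89 for each divisor in increasing order:
27^1 ≡ 27
27^2 ≡ 17
27^4 ≡ 22
27^8 ≡ 39
27^11 ≡ 12
27^22 ≡ 55
27^44 ≡ 88
27^88 ≡ 1
Therefore the multiplicative order of 27 modulo 89 is 88.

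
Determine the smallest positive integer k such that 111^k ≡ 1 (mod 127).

The order of 111 must divide φ(127) = 127 − 1 = 126 = 2 · 3^2 · 7.
Divisors of 126: 1, 2, 3, 6, 7, 9, 14, 18, 21, 42, 63, 126.
Compute 111^d (mod 127) for the divisors d until we hit 1:
111^1 ≡ 111 (mod 127)
111^2 ≡ 2 (mod 127)
111^3 ≡ 95 (mod 127)
111^6 ≡ 8 (mod 127)
111^7 ≡ 126 (mod 127)
111^9 ≡ 125 (mod 127)
111^14 ≡ 1 (mod 127) ✓
Therefore the multiplicative order of 111 modulo 127 is 14.

14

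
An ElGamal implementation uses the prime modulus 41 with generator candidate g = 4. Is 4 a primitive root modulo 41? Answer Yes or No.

φ(41) = 41 − 1 = 40 = 2^3 · 5.
An element g generates (Z/41Z)^× iff g^(40/q) ≢ 1 (mod 41) for each prime q ∈ {2, 5}.
4^20 ≡ 1 (mod 41)  [q = 2: ≡ 1 ✗]
4^8 ≡ 18 (mod 41)  [q = 5: ≢ 1 ✓]
4^20 ≡ 1 shows ord(4) | 20, strictly less than φ(41); not a primitive root.

No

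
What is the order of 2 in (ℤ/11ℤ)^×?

The order of 2 must divide φ(11) = 11 − 1 = 10 = 2 · 5.
Divisors of 10: 1, 2, 5, 10.
Check 2^d mod 11 for each divisor in increasing order:
2^1 ≡ 2 (mod 11)
2^2 ≡ 4 (mod 11)
2^5 ≡ 10 (mod 11)
2^10 ≡ 1 (mod 11) ✓
So ord_11(2) = 10.

10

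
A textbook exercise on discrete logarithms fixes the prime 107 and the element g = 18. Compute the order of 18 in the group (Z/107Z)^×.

106

By Lagrange's theorem, ord_107(18) divides φ(107) = 107 − 1 = 106 = 2 · 53.
Divisors of 106: 1, 2, 53, 106.
Evaluate successive powers at the divisors of 106:
18^1 ≡ 18
18^2 ≡ 3
18^53 ≡ 106
18^106 ≡ 1
Hence ord(18) = 106.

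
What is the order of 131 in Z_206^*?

By Lagrange's theorem, ord_206(131) divides φ(206) = φ(2)·φ(103) = 1·102 = 102 = 2 · 3 · 17.
Divisors of 102: 1, 2, 3, 6, 17, 34, 51, 102.
Test each divisor d:
131^1 ≡ 131 (mod 206)
131^2 ≡ 63 (mod 206)
131^3 ≡ 13 (mod 206)
131^6 ≡ 169 (mod 206)
131^17 ≡ 159 (mod 206)
131^34 ≡ 149 (mod 206)
131^51 ≡ 1 (mod 206) ✓
Therefore the multiplicative order of 131 modulo 206 is 51.

51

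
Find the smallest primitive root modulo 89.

3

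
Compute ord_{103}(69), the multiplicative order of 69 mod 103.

34

ord(69) | φ(103) = 103 − 1 = 102 = 2 · 3 · 17.
Divisors of 102: 1, 2, 3, 6, 17, 34, 51, 102.
Check 69^d mod 103 for each divisor in increasing order:
69^1 ≡ 69
69^2 ≡ 23
69^3 ≡ 42
69^6 ≡ 13
69^17 ≡ 102
69^34 ≡ 1
The smallest such exponent is 34, so the order of 69 is 34.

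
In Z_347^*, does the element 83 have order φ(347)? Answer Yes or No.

No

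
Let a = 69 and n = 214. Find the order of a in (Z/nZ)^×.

53

ord(69) | φ(214) = φ(2)·φ(107) = 1·106 = 106 = 2 · 53.
Divisors of 106: 1, 2, 53, 106.
Compute 69^d (mod 214) for the divisors d until we hit 1:
69^1 ≡ 69 (mod 214)
69^2 ≡ 53 (mod 214)
69^53 ≡ 1 (mod 214) ✓
Hence ord(69) = 53.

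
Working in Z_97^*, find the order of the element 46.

32

By Lagrange's theorem, ord_97(46) divides φ(97) = 97 − 1 = 96 = 2^5 · 3.
Divisors of 96: 1, 2, 3, 4, 6, 8, 12, 16, 24, 32, 48, 96.
Test each divisor d:
46^1 ≡ 46
46^2 ≡ 79
46^3 ≡ 45
46^4 ≡ 33
46^6 ≡ 85
46^8 ≡ 22
46^12 ≡ 47
46^16 ≡ 96
46^24 ≡ 75
46^32 ≡ 1
The smallest such exponent is 32, so the order of 46 is 32.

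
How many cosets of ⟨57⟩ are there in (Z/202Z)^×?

5

ord(57) | φ(202) = φ(2)·φ(101) = 1·100 = 100 = 2^2 · 5^2.
Divisors of 100: 1, 2, 4, 5, 10, 20, 25, 50, 100.
Check 57^d mod 202 for each divisor in increasing order:
57^1 ≡ 57
57^2 ≡ 17
57^4 ≡ 87
57^5 ≡ 111
57^10 ≡ 201
57^20 ≡ 1
The order of 57 is 20, so the subgroup it generates has 20 elements.
Index = |(Z/202Z)^×| / |⟨57⟩| = 100 / 20 = 5.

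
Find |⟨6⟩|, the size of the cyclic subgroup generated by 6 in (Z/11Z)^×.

Since 6 ∈ (Z/11Z)^×, its order divides φ(11) = 11 − 1 = 10 = 2 · 5.
Divisors of 10: 1, 2, 5, 10.
Compute 6^d (mod 11) for the divisors d until we hit 1:
6^1 ≡ 6 (mod 11)
6^2 ≡ 3 (mod 11)
6^5 ≡ 10 (mod 11)
6^10 ≡ 1 (mod 11) ✓
Therefore the multiplicative order of 6 modulo 11 is 10.

10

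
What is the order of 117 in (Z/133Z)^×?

18

ord(117) | φ(133) = φ(7·19) = (7−1)·(19−1) = 6·18 = 108 = 2^2 · 3^3.
Divisors of 108: 1, 2, 3, 4, 6, 9, 12, 18, 27, 36, 54, 108.
Evaluate successive powers at the divisors of 108:
117^1 ≡ 117 (mod 133)
117^2 ≡ 123 (mod 133)
117^3 ≡ 27 (mod 133)
117^4 ≡ 100 (mod 133)
117^6 ≡ 64 (mod 133)
117^9 ≡ 132 (mod 133)
117^12 ≡ 106 (mod 133)
117^18 ≡ 1 (mod 133) ✓
The smallest such exponent is 18, so the order of 117 is 18.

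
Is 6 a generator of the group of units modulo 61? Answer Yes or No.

Yes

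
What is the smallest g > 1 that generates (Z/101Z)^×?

2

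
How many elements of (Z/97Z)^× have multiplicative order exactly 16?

φ(97) = 97 − 1 = 96 = 2^5 · 3.
(Z/97Z)^× is cyclic (|G| = 96); a cyclic group of order m has exactly φ(d) elements of each order d | m, and none otherwise.
16 = 2^4 divides 96, and φ(16) = 8.

8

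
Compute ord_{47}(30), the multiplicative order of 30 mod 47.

By Lagrange's theorem, ord_47(30) divides φ(47) = 47 − 1 = 46 = 2 · 23.
Divisors of 46: 1, 2, 23, 46.
Check 30^d mod 47 for each divisor in increasing order:
30^1 ≡ 30 (mod 47)
30^2 ≡ 7 (mod 47)
30^23 ≡ 46 (mod 47)
30^46 ≡ 1 (mod 47) ✓
Hence ord(30) = 46.

46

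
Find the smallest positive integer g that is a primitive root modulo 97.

5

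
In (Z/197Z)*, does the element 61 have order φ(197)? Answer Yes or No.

No

φ(197) = 197 − 1 = 196 = 2^2 · 7^2.
An element g generates (Z/197Z)^× iff g^(196/q) ≢ 1 (mod 197) for each prime q ∈ {2, 7}.
61^98 ≡ 1 (mod 197)  [q = 2: ≡ 1 ✗]
61^28 ≡ 104 (mod 197)  [q = 7: ≢ 1 ✓]
61^98 ≡ 1 shows ord(61) | 98, strictly less than φ(197); not a primitive root.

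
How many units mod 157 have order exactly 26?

φ(157) = 157 − 1 = 156 = 2^2 · 3 · 13.
(Z/157Z)^× is cyclic (|G| = 156); a cyclic group of order m has exactly φ(d) elements of each order d | m, and none otherwise.
26 = 2 · 13 divides 156, and φ(26) = 12.

12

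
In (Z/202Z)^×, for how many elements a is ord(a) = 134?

0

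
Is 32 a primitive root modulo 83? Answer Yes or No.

φ(83) = 83 − 1 = 82 = 2 · 41.
Test 32^(82/q) mod 83 for each prime factor q of 82:
32^41 ≡ 82 (mod 83)  [q = 2: ≢ 1 ✓]
32^2 ≡ 28 (mod 83)  [q = 41: ≢ 1 ✓]
Every test exponent gives a nontrivial residue, hence 32 generates the full group.

Yes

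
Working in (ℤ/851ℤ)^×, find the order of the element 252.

18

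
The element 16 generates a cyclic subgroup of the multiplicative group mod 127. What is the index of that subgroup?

18

Since 16 ∈ (Z/127Z)^×, its order divides φ(127) = 127 − 1 = 126 = 2 · 3^2 · 7.
Divisors of 126: 1, 2, 3, 6, 7, 9, 14, 18, 21, 42, 63, 126.
Check 16^d mod 127 for each divisor in increasing order:
16^1 ≡ 16 (mod 127)
16^2 ≡ 2 (mod 127)
16^3 ≡ 32 (mod 127)
16^6 ≡ 8 (mod 127)
16^7 ≡ 1 (mod 127) ✓
So ord_127(16) = 7, hence |⟨16⟩| = 7.
[(Z/127Z)^× : ⟨16⟩] = 126/7 = 18.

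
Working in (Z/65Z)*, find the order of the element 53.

4

By Lagrange's theorem, ord_65(53) divides φ(65) = φ(5·13) = (5−1)·(13−1) = 4·12 = 48 = 2^4 · 3.
Divisors of 48: 1, 2, 3, 4, 6, 8, 12, 16, 24, 48.
Test each divisor d:
53^1 ≡ 53 (mod 65)
53^2 ≡ 14 (mod 65)
53^3 ≡ 27 (mod 65)
53^4 ≡ 1 (mod 65) ✓
Therefore the multiplicative order of 53 modulo 65 is 4.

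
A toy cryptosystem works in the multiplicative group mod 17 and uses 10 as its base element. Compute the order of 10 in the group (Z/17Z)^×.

The order of 10 must divide φ(17) = 17 − 1 = 16 = 2^4.
Divisors of 16: 1, 2, 4, 8, 16.
Test each divisor d:
10^1 ≡ 10 (mod 17)
10^2 ≡ 15 (mod 17)
10^4 ≡ 4 (mod 17)
10^8 ≡ 16 (mod 17)
10^16 ≡ 1 (mod 17) ✓
Hence ord(10) = 16.

16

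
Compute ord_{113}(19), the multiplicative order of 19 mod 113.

112

The order of 19 must divide φ(113) = 113 − 1 = 112 = 2^4 · 7.
Divisors of 112: 1, 2, 4, 7, 8, 14, 16, 28, 56, 112.
Compute 19^d (mod 113) for the divisors d until we hit 1:
19^1 ≡ 19 (mod 113)
19^2 ≡ 22 (mod 113)
19^4 ≡ 32 (mod 113)
19^7 ≡ 42 (mod 113)
19^8 ≡ 7 (mod 113)
19^14 ≡ 69 (mod 113)
19^16 ≡ 49 (mod 113)
19^28 ≡ 15 (mod 113)
19^56 ≡ 112 (mod 113)
19^112 ≡ 1 (mod 113) ✓
Hence ord(19) = 112.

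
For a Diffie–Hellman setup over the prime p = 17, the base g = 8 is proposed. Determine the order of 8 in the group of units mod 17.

8

Since 8 ∈ (Z/17Z)^×, its order divides φ(17) = 17 − 1 = 16 = 2^4.
Divisors of 16: 1, 2, 4, 8, 16.
Check 8^d mod 17 for each divisor in increasing order:
8^1 ≡ 8 (mod 17)
8^2 ≡ 13 (mod 17)
8^4 ≡ 16 (mod 17)
8^8 ≡ 1 (mod 17) ✓
The smallest such exponent is 8, so the order of 8 is 8.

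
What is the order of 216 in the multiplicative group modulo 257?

Since 216 ∈ (Z/257Z)^×, its order divides φ(257) = 257 − 1 = 256 = 2^8.
Divisors of 256: 1, 2, 4, 8, 16, 32, 64, 128, 256.
Check 216^d mod 257 for each divisor in increasing order:
216^1 ≡ 216
216^2 ≡ 139
216^4 ≡ 46
216^8 ≡ 60
216^16 ≡ 2
216^32 ≡ 4
216^64 ≡ 16
216^128 ≡ 256
216^256 ≡ 1
So ord_257(216) = 256.

256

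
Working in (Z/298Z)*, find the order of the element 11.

ord(11) | φ(298) = φ(2)·φ(149) = 1·148 = 148 = 2^2 · 37.
Divisors of 148: 1, 2, 4, 37, 74, 148.
Test each divisor d:
11^1 ≡ 11 (mod 298)
11^2 ≡ 121 (mod 298)
11^4 ≡ 39 (mod 298)
11^37 ≡ 105 (mod 298)
11^74 ≡ 297 (mod 298)
11^148 ≡ 1 (mod 298) ✓
So ord_298(11) = 148.

148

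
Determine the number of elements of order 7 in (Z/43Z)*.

6

φ(43) = 43 − 1 = 42 = 2 · 3 · 7.
(Z/43Z)^× is cyclic (|G| = 42); a cyclic group of order m has exactly φ(d) elements of each order d | m, and none otherwise.
7 | 42, and φ(7) = 7 − 1 = 6.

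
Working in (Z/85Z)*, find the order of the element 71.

Since 71 ∈ (Z/85Z)^×, its order divides φ(85) = φ(5·17) = (5−1)·(17−1) = 4·16 = 64 = 2^6.
Divisors of 64: 1, 2, 4, 8, 16, 32, 64.
Check 71^d mod 85 for each divisor in increasing order:
71^1 ≡ 71 (mod 85)
71^2 ≡ 26 (mod 85)
71^4 ≡ 81 (mod 85)
71^8 ≡ 16 (mod 85)
71^16 ≡ 1 (mod 85) ✓
Therefore the multiplicative order of 71 modulo 85 is 16.

16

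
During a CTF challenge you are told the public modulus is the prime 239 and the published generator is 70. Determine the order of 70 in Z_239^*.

Since 70 ∈ (Z/239Z)^×, its order divides φ(239) = 239 − 1 = 238 = 2 · 7 · 17.
Divisors of 238: 1, 2, 7, 14, 17, 34, 119, 238.
Evaluate successive powers at the divisors of 238:
70^1 ≡ 70
70^2 ≡ 120
70^7 ≡ 188
70^14 ≡ 211
70^17 ≡ 215
70^34 ≡ 98
70^119 ≡ 238
70^238 ≡ 1
Hence ord(70) = 238.

238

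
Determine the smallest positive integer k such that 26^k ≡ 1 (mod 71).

14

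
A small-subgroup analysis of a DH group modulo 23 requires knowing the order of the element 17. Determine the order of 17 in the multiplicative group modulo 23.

22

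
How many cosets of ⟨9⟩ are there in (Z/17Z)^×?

2

The order of 9 must divide φ(17) = 17 − 1 = 16 = 2^4.
Divisors of 16: 1, 2, 4, 8, 16.
Evaluate successive powers at the divisors of 16:
9^1 ≡ 9
9^2 ≡ 13
9^4 ≡ 16
9^8 ≡ 1
The order of 9 is 8, so the subgroup it generates has 8 elements.
[(Z/17Z)^× : ⟨9⟩] = 16/8 = 2.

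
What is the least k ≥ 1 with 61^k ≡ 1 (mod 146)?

Since 61 ∈ (Z/146Z)^×, its order divides φ(146) = φ(2)·φ(73) = 1·72 = 72 = 2^3 · 3^2.
Divisors of 72: 1, 2, 3, 4, 6, 8, 9, 12, 18, 24, 36, 72.
Evaluate successive powers at the divisors of 72:
61^1 ≡ 61
61^2 ≡ 71
61^3 ≡ 97
61^4 ≡ 77
61^6 ≡ 65
61^8 ≡ 89
61^9 ≡ 27
61^12 ≡ 137
61^18 ≡ 145
61^24 ≡ 81
61^36 ≡ 1
So ord_146(61) = 36.

36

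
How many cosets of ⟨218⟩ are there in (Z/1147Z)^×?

120

By Lagrange's theorem, ord_1147(218) divides φ(1147) = φ(31·37) = (31−1)·(37−1) = 30·36 = 1080 = 2^3 · 3^3 · 5.
Divisors of 1080: 1, 2, 3, 4, 5, 6, 8, 9, 10, 12, 15, 18, 20, 24, 27, 30, 36, 40, 45, 54, 60, 72, 90, 108, 120, 135, 180, 216, 270, 360, 540, 1080.
Evaluate successive powers at the divisors of 1080:
218^1 ≡ 218
218^2 ≡ 497
218^3 ≡ 528
218^4 ≡ 404
218^5 ≡ 900
218^6 ≡ 63
218^8 ≡ 342
218^9 ≡ 1
Thus |⟨218⟩| = ord(218) = 9.
The index is φ(1147) / ord(218) = 1080 / 9 = 120.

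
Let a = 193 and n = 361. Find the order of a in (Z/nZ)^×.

342

Since 193 ∈ (Z/361Z)^×, its order divides φ(361) = φ(19^2) = 19·(19−1) = 342 = 2 · 3^2 · 19.
Divisors of 342: 1, 2, 3, 6, 9, 18, 19, 38, 57, 114, 171, 342.
Check 193^d mod 361 for each divisor in increasing order:
193^1 ≡ 193 (mod 361)
193^2 ≡ 66 (mod 361)
193^3 ≡ 103 (mod 361)
193^6 ≡ 140 (mod 361)
193^9 ≡ 341 (mod 361)
193^18 ≡ 39 (mod 361)
193^19 ≡ 307 (mod 361)
193^38 ≡ 28 (mod 361)
193^57 ≡ 293 (mod 361)
193^114 ≡ 292 (mod 361)
193^171 ≡ 360 (mod 361)
193^342 ≡ 1 (mod 361) ✓
Therefore the multiplicative order of 193 modulo 361 is 342.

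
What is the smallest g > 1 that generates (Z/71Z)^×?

7

φ(71) = 71 − 1 = 70 = 2 · 5 · 7.
Test candidates g = 2, 3, … against the prime factors q ∈ {2, 5, 7} of φ(71): g is a generator iff g^(70/q) ≢ 1 for every such q.
g = 2: 2^35 ≡ 1 — hits 1, so not a primitive root.
g = 3: 3^35 ≡ 1 — hits 1, so not a primitive root.
g = 4: 4^35 ≡ 1 — hits 1, so not a primitive root.
g = 5: 5^35 ≡ 1 — hits 1, so not a primitive root.
g = 6: 6^35 ≡ 1 — hits 1, so not a primitive root.
g = 7: 7^35 ≡ 70; 7^14 ≡ 54; 7^10 ≡ 45 — none is 1, so 7 is a primitive root.
The smallest primitive root modulo 71 is 7.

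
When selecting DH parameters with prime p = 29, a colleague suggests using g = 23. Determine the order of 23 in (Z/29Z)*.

The order of 23 must divide φ(29) = 29 − 1 = 28 = 2^2 · 7.
Divisors of 28: 1, 2, 4, 7, 14, 28.
Check 23^d mod 29 for each divisor in increasing order:
23^1 ≡ 23
23^2 ≡ 7
23^4 ≡ 20
23^7 ≡ 1
So ord_29(23) = 7.

7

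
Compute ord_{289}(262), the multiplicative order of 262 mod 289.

The order of 262 must divide φ(289) = φ(17^2) = 17·(17−1) = 272 = 2^4 · 17.
Divisors of 272: 1, 2, 4, 8, 16, 17, 34, 68, 136, 272.
Evaluate successive powers at the divisors of 272:
262^1 ≡ 262 (mod 289)
262^2 ≡ 151 (mod 289)
262^4 ≡ 259 (mod 289)
262^8 ≡ 33 (mod 289)
262^16 ≡ 222 (mod 289)
262^17 ≡ 75 (mod 289)
262^34 ≡ 134 (mod 289)
262^68 ≡ 38 (mod 289)
262^136 ≡ 288 (mod 289)
262^272 ≡ 1 (mod 289) ✓
Hence ord(262) = 272.

272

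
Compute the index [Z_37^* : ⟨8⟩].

ord(8) | φ(37) = 37 − 1 = 36 = 2^2 · 3^2.
Divisors of 36: 1, 2, 3, 4, 6, 9, 12, 18, 36.
Test each divisor d:
8^1 ≡ 8 (mod 37)
8^2 ≡ 27 (mod 37)
8^3 ≡ 31 (mod 37)
8^4 ≡ 26 (mod 37)
8^6 ≡ 36 (mod 37)
8^9 ≡ 6 (mod 37)
8^12 ≡ 1 (mod 37) ✓
So ord_37(8) = 12, hence |⟨8⟩| = 12.
[(Z/37Z)^× : ⟨8⟩] = 36/12 = 3.

3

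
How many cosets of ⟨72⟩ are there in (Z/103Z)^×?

6

Since 72 ∈ (Z/103Z)^×, its order divides φ(103) = 103 − 1 = 102 = 2 · 3 · 17.
Divisors of 102: 1, 2, 3, 6, 17, 34, 51, 102.
Evaluate successive powers at the divisors of 102:
72^1 ≡ 72
72^2 ≡ 34
72^3 ≡ 79
72^6 ≡ 61
72^17 ≡ 1
The order of 72 is 17, so the subgroup it generates has 17 elements.
[(Z/103Z)^× : ⟨72⟩] = 102/17 = 6.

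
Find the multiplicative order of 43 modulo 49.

7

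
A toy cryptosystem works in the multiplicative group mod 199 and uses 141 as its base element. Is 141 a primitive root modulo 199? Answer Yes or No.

No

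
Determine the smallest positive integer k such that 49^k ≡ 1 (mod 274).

34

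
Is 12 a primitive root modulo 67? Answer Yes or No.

φ(67) = 67 − 1 = 66 = 2 · 3 · 11.
12 is a primitive root mod 67 iff 12^(φ(67)/q) ≢ 1 for every prime q | φ(67), i.e. q ∈ {2, 3, 11}.
12^33 ≡ 66 (mod 67)  [q = 2: ≢ 1 ✓]
12^22 ≡ 29 (mod 67)  [q = 3: ≢ 1 ✓]
12^6 ≡ 62 (mod 67)  [q = 11: ≢ 1 ✓]
None equal 1, so ord_67(12) = 66: 12 is a primitive root.

Yes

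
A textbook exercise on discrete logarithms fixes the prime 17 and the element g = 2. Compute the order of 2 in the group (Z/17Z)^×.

8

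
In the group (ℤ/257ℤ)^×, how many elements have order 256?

128

φ(257) = 257 − 1 = 256 = 2^8.
(Z/257Z)^× is cyclic (|G| = 256); a cyclic group of order m has exactly φ(d) elements of each order d | m, and none otherwise.
256 = 2^8 divides 256, and φ(256) = 128.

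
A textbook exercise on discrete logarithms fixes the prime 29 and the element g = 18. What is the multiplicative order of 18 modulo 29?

By Lagrange's theorem, ord_29(18) divides φ(29) = 29 − 1 = 28 = 2^2 · 7.
Divisors of 28: 1, 2, 4, 7, 14, 28.
Compute 18^d (mod 29) for the divisors d until we hit 1:
18^1 ≡ 18
18^2 ≡ 5
18^4 ≡ 25
18^7 ≡ 17
18^14 ≡ 28
18^28 ≡ 1
The smallest such exponent is 28, so the order of 18 is 28.

28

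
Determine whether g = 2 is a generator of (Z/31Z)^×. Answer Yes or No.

φ(31) = 31 − 1 = 30 = 2 · 3 · 5.
An element g generates (Z/31Z)^× iff g^(30/q) ≢ 1 (mod 31) for each prime q ∈ {2, 3, 5}.
2^15 ≡ 1 (mod 31)  [q = 2: ≡ 1 ✗]
2^10 ≡ 1 (mod 31)  [q = 3: ≡ 1 ✗]
2^6 ≡ 2 (mod 31)  [q = 5: ≢ 1 ✓]
2^15 ≡ 1 shows ord(2) | 15, strictly less than φ(31); not a primitive root.

No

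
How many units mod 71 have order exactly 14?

6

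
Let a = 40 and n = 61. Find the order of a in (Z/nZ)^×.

12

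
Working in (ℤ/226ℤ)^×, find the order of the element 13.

The order of 13 must divide φ(226) = φ(2)·φ(113) = 1·112 = 112 = 2^4 · 7.
Divisors of 112: 1, 2, 4, 7, 8, 14, 16, 28, 56, 112.
Evaluate successive powers at the divisors of 112:
13^1 ≡ 13 (mod 226)
13^2 ≡ 169 (mod 226)
13^4 ≡ 85 (mod 226)
13^7 ≡ 69 (mod 226)
13^8 ≡ 219 (mod 226)
13^14 ≡ 15 (mod 226)
13^16 ≡ 49 (mod 226)
13^28 ≡ 225 (mod 226)
13^56 ≡ 1 (mod 226) ✓
Therefore the multiplicative order of 13 modulo 226 is 56.

56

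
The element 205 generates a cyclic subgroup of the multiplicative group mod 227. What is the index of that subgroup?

By Lagrange's theorem, ord_227(205) divides φ(227) = 227 − 1 = 226 = 2 · 113.
Divisors of 226: 1, 2, 113, 226.
Compute 205^d (mod 227) for the divisors d until we hit 1:
205^1 ≡ 205 (mod 227)
205^2 ≡ 30 (mod 227)
205^113 ≡ 1 (mod 227) ✓
Thus |⟨205⟩| = ord(205) = 113.
[(Z/227Z)^× : ⟨205⟩] = 226/113 = 2.

2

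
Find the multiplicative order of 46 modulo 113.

By Lagrange's theorem, ord_113(46) divides φ(113) = 113 − 1 = 112 = 2^4 · 7.
Divisors of 112: 1, 2, 4, 7, 8, 14, 16, 28, 56, 112.
Check 46^d mod 113 for each divisor in increasing order:
46^1 ≡ 46 (mod 113)
46^2 ≡ 82 (mod 113)
46^4 ≡ 57 (mod 113)
46^7 ≡ 78 (mod 113)
46^8 ≡ 85 (mod 113)
46^14 ≡ 95 (mod 113)
46^16 ≡ 106 (mod 113)
46^28 ≡ 98 (mod 113)
46^56 ≡ 112 (mod 113)
46^112 ≡ 1 (mod 113) ✓
Hence ord(46) = 112.

112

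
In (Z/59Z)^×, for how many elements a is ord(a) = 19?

φ(59) = 59 − 1 = 58 = 2 · 29.
In a cyclic group of order 58, there are φ(d) elements of order d for each divisor d of 58, and zero for non-divisors.
19 does not divide 58, so no element of (Z/59Z)^× has order 19.

0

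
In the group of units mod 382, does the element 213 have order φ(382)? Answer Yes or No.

φ(382) = φ(2)·φ(191) = 1·190 = 190 = 2 · 5 · 19.
213 is a primitive root mod 382 iff 213^(φ(382)/q) ≢ 1 for every prime q | φ(382), i.e. q ∈ {2, 5, 19}.
213^95 ≡ 381 (mod 382)  [q = 2: ≢ 1 ✓]
213^38 ≡ 49 (mod 382)  [q = 5: ≢ 1 ✓]
213^10 ≡ 125 (mod 382)  [q = 19: ≢ 1 ✓]
All checks pass, so 213 has order 190 and is a primitive root modulo 382.

Yes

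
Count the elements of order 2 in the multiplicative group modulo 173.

φ(173) = 173 − 1 = 172 = 2^2 · 43.
In a cyclic group of order 172, there are φ(d) elements of order d for each divisor d of 172, and zero for non-divisors.
2 | 172, and φ(2) = 2 − 1 = 1.

1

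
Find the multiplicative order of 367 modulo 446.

111

Since 367 ∈ (Z/446Z)^×, its order divides φ(446) = φ(2)·φ(223) = 1·222 = 222 = 2 · 3 · 37.
Divisors of 222: 1, 2, 3, 6, 37, 74, 111, 222.
Compute 367^d (mod 446) for the divisors d until we hit 1:
367^1 ≡ 367 (mod 446)
367^2 ≡ 443 (mod 446)
367^3 ≡ 237 (mod 446)
367^6 ≡ 419 (mod 446)
367^37 ≡ 183 (mod 446)
367^74 ≡ 39 (mod 446)
367^111 ≡ 1 (mod 446) ✓
Hence ord(367) = 111.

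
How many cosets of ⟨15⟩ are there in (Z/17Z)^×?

2

By Lagrange's theorem, ord_17(15) divides φ(17) = 17 − 1 = 16 = 2^4.
Divisors of 16: 1, 2, 4, 8, 16.
Evaluate successive powers at the divisors of 16:
15^1 ≡ 15
15^2 ≡ 4
15^4 ≡ 16
15^8 ≡ 1
Thus |⟨15⟩| = ord(15) = 8.
Index = |(Z/17Z)^×| / |⟨15⟩| = 16 / 8 = 2.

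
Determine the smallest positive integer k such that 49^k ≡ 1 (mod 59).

29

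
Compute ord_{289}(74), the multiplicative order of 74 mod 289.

272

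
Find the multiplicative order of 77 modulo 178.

8

The order of 77 must divide φ(178) = φ(2)·φ(89) = 1·88 = 88 = 2^3 · 11.
Divisors of 88: 1, 2, 4, 8, 11, 22, 44, 88.
Test each divisor d:
77^1 ≡ 77 (mod 178)
77^2 ≡ 55 (mod 178)
77^4 ≡ 177 (mod 178)
77^8 ≡ 1 (mod 178) ✓
Hence ord(77) = 8.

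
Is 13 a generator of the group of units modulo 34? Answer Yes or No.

No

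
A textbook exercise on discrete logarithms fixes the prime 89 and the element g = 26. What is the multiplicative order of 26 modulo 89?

88

Since 26 ∈ (Z/89Z)^×, its order divides φ(89) = 89 − 1 = 88 = 2^3 · 11.
Divisors of 88: 1, 2, 4, 8, 11, 22, 44, 88.
Compute 26^d (mod 89) for the divisors d until we hit 1:
26^1 ≡ 26 (mod 89)
26^2 ≡ 53 (mod 89)
26^4 ≡ 50 (mod 89)
26^8 ≡ 8 (mod 89)
26^11 ≡ 77 (mod 89)
26^22 ≡ 55 (mod 89)
26^44 ≡ 88 (mod 89)
26^88 ≡ 1 (mod 89) ✓
So ord_89(26) = 88.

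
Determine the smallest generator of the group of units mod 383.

5

φ(383) = 383 − 1 = 382 = 2 · 191.
Test candidates g = 2, 3, … against the prime factors q ∈ {2, 191} of φ(383): g is a generator iff g^(382/q) ≢ 1 for every such q.
g = 2: 2^191 ≡ 1 — hits 1, so not a primitive root.
g = 3: 3^191 ≡ 1 — hits 1, so not a primitive root.
g = 4: 4^191 ≡ 1 — hits 1, so not a primitive root.
g = 5: 5^191 ≡ 382; 5^2 ≡ 25 — none is 1, so 5 is a primitive root.
Hence the least primitive root of 383 is 5.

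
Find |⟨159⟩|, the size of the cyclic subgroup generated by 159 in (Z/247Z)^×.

Since 159 ∈ (Z/247Z)^×, its order divides φ(247) = φ(13·19) = (13−1)·(19−1) = 12·18 = 216 = 2^3 · 3^3.
Divisors of 216: 1, 2, 3, 4, 6, 8, 9, 12, 18, 24, 27, 36, 54, 72, 108, 216.
Test each divisor d:
159^1 ≡ 159
159^2 ≡ 87
159^3 ≡ 1
Therefore the multiplicative order of 159 modulo 247 is 3.

3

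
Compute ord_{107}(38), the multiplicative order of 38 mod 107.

By Lagrange's theorem, ord_107(38) divides φ(107) = 107 − 1 = 106 = 2 · 53.
Divisors of 106: 1, 2, 53, 106.
Check 38^d mod 107 for each divisor in increasing order:
38^1 ≡ 38 (mod 107)
38^2 ≡ 53 (mod 107)
38^53 ≡ 106 (mod 107)
38^106 ≡ 1 (mod 107) ✓
So ord_107(38) = 106.

106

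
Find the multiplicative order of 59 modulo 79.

78

Since 59 ∈ (Z/79Z)^×, its order divides φ(79) = 79 − 1 = 78 = 2 · 3 · 13.
Divisors of 78: 1, 2, 3, 6, 13, 26, 39, 78.
Check 59^d mod 79 for each divisor in increasing order:
59^1 ≡ 59 (mod 79)
59^2 ≡ 5 (mod 79)
59^3 ≡ 58 (mod 79)
59^6 ≡ 46 (mod 79)
59^13 ≡ 24 (mod 79)
59^26 ≡ 23 (mod 79)
59^39 ≡ 78 (mod 79)
59^78 ≡ 1 (mod 79) ✓
Therefore the multiplicative order of 59 modulo 79 is 78.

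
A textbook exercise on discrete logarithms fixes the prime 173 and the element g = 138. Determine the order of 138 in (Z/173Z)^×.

The order of 138 must divide φ(173) = 173 − 1 = 172 = 2^2 · 43.
Divisors of 172: 1, 2, 4, 43, 86, 172.
Test each divisor d:
138^1 ≡ 138
138^2 ≡ 14
138^4 ≡ 23
138^43 ≡ 1
So ord_173(138) = 43.

43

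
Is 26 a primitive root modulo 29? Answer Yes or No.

φ(29) = 29 − 1 = 28 = 2^2 · 7.
It suffices to check that the order of 26 is not a proper divisor of 28: compute 26^(28/q) for q ∈ {2, 7}.
26^14 ≡ 28 (mod 29)  [q = 2: ≢ 1 ✓]
26^4 ≡ 23 (mod 29)  [q = 7: ≢ 1 ✓]
All checks pass, so 26 has order 28 and is a primitive root modulo 29.

Yes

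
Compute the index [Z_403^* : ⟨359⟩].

6

ord(359) | φ(403) = φ(13·31) = (13−1)·(31−1) = 12·30 = 360 = 2^3 · 3^2 · 5.
Divisors of 360: 1, 2, 3, 4, 5, 6, 8, 9, 10, 12, 15, 18, 20, 24, 30, 36, 40, 45, 60, 72, 90, 120, 180, 360.
Check 359^d mod 403 for each divisor in increasing order:
359^1 ≡ 359
359^2 ≡ 324
359^3 ≡ 252
359^4 ≡ 196
359^5 ≡ 242
359^6 ≡ 233
359^8 ≡ 131
359^9 ≡ 281
359^10 ≡ 129
359^12 ≡ 287
359^15 ≡ 187
359^18 ≡ 376
359^20 ≡ 118
359^24 ≡ 157
359^30 ≡ 311
359^36 ≡ 326
359^40 ≡ 222
359^45 ≡ 125
359^60 ≡ 1
The order of 359 is 60, so the subgroup it generates has 60 elements.
[(Z/403Z)^× : ⟨359⟩] = 360/60 = 6.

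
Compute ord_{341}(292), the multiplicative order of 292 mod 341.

30

ord(292) | φ(341) = φ(11·31) = (11−1)·(31−1) = 10·30 = 300 = 2^2 · 3 · 5^2.
Divisors of 300: 1, 2, 3, 4, 5, 6, 10, 12, 15, 20, 25, 30, 50, 60, 75, 100, 150, 300.
Test each divisor d:
292^1 ≡ 292 (mod 341)
292^2 ≡ 14 (mod 341)
292^3 ≡ 337 (mod 341)
292^4 ≡ 196 (mod 341)
292^5 ≡ 285 (mod 341)
292^6 ≡ 16 (mod 341)
292^10 ≡ 67 (mod 341)
292^12 ≡ 256 (mod 341)
292^15 ≡ 340 (mod 341)
292^20 ≡ 56 (mod 341)
292^25 ≡ 274 (mod 341)
292^30 ≡ 1 (mod 341) ✓
The smallest such exponent is 30, so the order of 292 is 30.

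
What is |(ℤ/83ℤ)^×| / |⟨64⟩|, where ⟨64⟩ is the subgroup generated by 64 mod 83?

2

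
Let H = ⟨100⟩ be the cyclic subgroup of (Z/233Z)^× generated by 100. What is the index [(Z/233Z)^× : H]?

2

ord(100) | φ(233) = 233 − 1 = 232 = 2^3 · 29.
Divisors of 232: 1, 2, 4, 8, 29, 58, 116, 232.
Compute 100^d (mod 233) for the divisors d until we hit 1:
100^1 ≡ 100 (mod 233)
100^2 ≡ 214 (mod 233)
100^4 ≡ 128 (mod 233)
100^8 ≡ 74 (mod 233)
100^29 ≡ 144 (mod 233)
100^58 ≡ 232 (mod 233)
100^116 ≡ 1 (mod 233) ✓
The order of 100 is 116, so the subgroup it generates has 116 elements.
[(Z/233Z)^× : ⟨100⟩] = 232/116 = 2.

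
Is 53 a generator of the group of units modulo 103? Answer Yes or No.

φ(103) = 103 − 1 = 102 = 2 · 3 · 17.
53 is a primitive root mod 103 iff 53^(φ(103)/q) ≢ 1 for every prime q | φ(103), i.e. q ∈ {2, 3, 17}.
53^51 ≡ 102 (mod 103)  [q = 2: ≢ 1 ✓]
53^34 ≡ 56 (mod 103)  [q = 3: ≢ 1 ✓]
53^6 ≡ 13 (mod 103)  [q = 17: ≢ 1 ✓]
None equal 1, so ord_103(53) = 102: 53 is a primitive root.

Yes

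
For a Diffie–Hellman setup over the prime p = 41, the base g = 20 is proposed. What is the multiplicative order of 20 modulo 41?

20

The order of 20 must divide φ(41) = 41 − 1 = 40 = 2^3 · 5.
Divisors of 40: 1, 2, 4, 5, 8, 10, 20, 40.
Check 20^d mod 41 for each divisor in increasing order:
20^1 ≡ 20 (mod 41)
20^2 ≡ 31 (mod 41)
20^4 ≡ 18 (mod 41)
20^5 ≡ 32 (mod 41)
20^8 ≡ 37 (mod 41)
20^10 ≡ 40 (mod 41)
20^20 ≡ 1 (mod 41) ✓
Hence ord(20) = 20.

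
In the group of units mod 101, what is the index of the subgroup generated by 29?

1

ord(29) | φ(101) = 101 − 1 = 100 = 2^2 · 5^2.
Divisors of 100: 1, 2, 4, 5, 10, 20, 25, 50, 100.
Test each divisor d:
29^1 ≡ 29
29^2 ≡ 33
29^4 ≡ 79
29^5 ≡ 69
29^10 ≡ 14
29^20 ≡ 95
29^25 ≡ 91
29^50 ≡ 100
29^100 ≡ 1
The order of 29 is 100, so the subgroup it generates has 100 elements.
[(Z/101Z)^× : ⟨29⟩] = 100/100 = 1.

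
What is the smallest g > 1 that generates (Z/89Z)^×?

3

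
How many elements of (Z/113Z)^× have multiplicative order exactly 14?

φ(113) = 113 − 1 = 112 = 2^4 · 7.
In a cyclic group of order 112, there are φ(d) elements of order d for each divisor d of 112, and zero for non-divisors.
14 = 2 · 7 divides 112, and φ(14) = 6.

6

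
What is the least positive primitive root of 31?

3

φ(31) = 31 − 1 = 30 = 2 · 3 · 5.
g is a primitive root iff g^(30/q) ≢ 1 (mod 31) for each prime q ∈ {2, 3, 5}.
g = 2: 2^15 ≡ 1 — hits 1, so not a primitive root.
g = 3: 3^15 ≡ 30; 3^10 ≡ 25; 3^6 ≡ 16 — none is 1, so 3 is a primitive root.
Hence the least primitive root of 31 is 3.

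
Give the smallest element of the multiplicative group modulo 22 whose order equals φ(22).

7

φ(22) = φ(2)·φ(11) = 1·10 = 10 = 2 · 5.
g is a primitive root iff g^(10/q) ≢ 1 (mod 22) for each prime q ∈ {2, 5}.
g = 2: gcd(2, 22) = 2 > 1, not a unit — skip.
g = 3: 3^5 ≡ 1 — hits 1, so not a primitive root.
g = 4: gcd(4, 22) = 2 > 1, not a unit — skip.
g = 5: 5^5 ≡ 1 — hits 1, so not a primitive root.
g = 6: gcd(6, 22) = 2 > 1, not a unit — skip.
g = 7: 7^5 ≡ 21; 7^2 ≡ 5 — none is 1, so 7 is a primitive root.
The smallest primitive root modulo 22 is 7.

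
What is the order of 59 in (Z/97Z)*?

96

The order of 59 must divide φ(97) = 97 − 1 = 96 = 2^5 · 3.
Divisors of 96: 1, 2, 3, 4, 6, 8, 12, 16, 24, 32, 48, 96.
Check 59^d mod 97 for each divisor in increasing order:
59^1 ≡ 59 (mod 97)
59^2 ≡ 86 (mod 97)
59^3 ≡ 30 (mod 97)
59^4 ≡ 24 (mod 97)
59^6 ≡ 27 (mod 97)
59^8 ≡ 91 (mod 97)
59^12 ≡ 50 (mod 97)
59^16 ≡ 36 (mod 97)
59^24 ≡ 75 (mod 97)
59^32 ≡ 35 (mod 97)
59^48 ≡ 96 (mod 97)
59^96 ≡ 1 (mod 97) ✓
Therefore the multiplicative order of 59 modulo 97 is 96.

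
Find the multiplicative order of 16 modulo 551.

By Lagrange's theorem, ord_551(16) divides φ(551) = φ(19·29) = (19−1)·(29−1) = 18·28 = 504 = 2^3 · 3^2 · 7.
Divisors of 504: 1, 2, 3, 4, 6, 7, 8, 9, 12, 14, 18, 21, 24, 28, 36, 42, 56, 63, 72, 84, 126, 168, 252, 504.
Compute 16^d (mod 551) for the divisors d until we hit 1:
16^1 ≡ 16
16^2 ≡ 256
16^3 ≡ 239
16^4 ≡ 518
16^6 ≡ 368
16^7 ≡ 378
16^8 ≡ 538
16^9 ≡ 343
16^12 ≡ 429
16^14 ≡ 175
16^18 ≡ 286
16^21 ≡ 30
16^24 ≡ 7
16^28 ≡ 320
16^36 ≡ 248
16^42 ≡ 349
16^56 ≡ 465
16^63 ≡ 1
The smallest such exponent is 63, so the order of 16 is 63.

63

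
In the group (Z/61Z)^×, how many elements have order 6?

2

φ(61) = 61 − 1 = 60 = 2^2 · 3 · 5.
Since (Z/61Z)^× is cyclic of order 60, the number of elements of order d is φ(d) when d | 60 and 0 otherwise.
6 = 2 · 3 divides 60, and φ(6) = 2.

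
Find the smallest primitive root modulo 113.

3

φ(113) = 113 − 1 = 112 = 2^4 · 7.
Test candidates g = 2, 3, … against the prime factors q ∈ {2, 7} of φ(113): g is a generator iff g^(112/q) ≢ 1 for every such q.
g = 2: 2^56 ≡ 1 — hits 1, so not a primitive root.
g = 3: 3^56 ≡ 112; 3^16 ≡ 49 — none is 1, so 3 is a primitive root.
So 3 is the smallest generator of (Z/113Z)^×.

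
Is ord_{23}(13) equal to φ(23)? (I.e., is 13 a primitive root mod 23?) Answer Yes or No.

φ(23) = 23 − 1 = 22 = 2 · 11.
Test 13^(22/q) mod 23 for each prime factor q of 22:
13^11 ≡ 1 (mod 23)  [q = 2: ≡ 1 ✗]
13^2 ≡ 8 (mod 23)  [q = 11: ≢ 1 ✓]
13^11 ≡ 1 shows ord(13) | 11, strictly less than φ(23); not a primitive root.

No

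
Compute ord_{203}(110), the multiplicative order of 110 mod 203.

42

ord(110) | φ(203) = φ(7·29) = (7−1)·(29−1) = 6·28 = 168 = 2^3 · 3 · 7.
Divisors of 168: 1, 2, 3, 4, 6, 7, 8, 12, 14, 21, 24, 28, 42, 56, 84, 168.
Test each divisor d:
110^1 ≡ 110 (mod 203)
110^2 ≡ 123 (mod 203)
110^3 ≡ 132 (mod 203)
110^4 ≡ 107 (mod 203)
110^6 ≡ 169 (mod 203)
110^7 ≡ 117 (mod 203)
110^8 ≡ 81 (mod 203)
110^12 ≡ 141 (mod 203)
110^14 ≡ 88 (mod 203)
110^21 ≡ 146 (mod 203)
110^24 ≡ 190 (mod 203)
110^28 ≡ 30 (mod 203)
110^42 ≡ 1 (mod 203) ✓
The smallest such exponent is 42, so the order of 110 is 42.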